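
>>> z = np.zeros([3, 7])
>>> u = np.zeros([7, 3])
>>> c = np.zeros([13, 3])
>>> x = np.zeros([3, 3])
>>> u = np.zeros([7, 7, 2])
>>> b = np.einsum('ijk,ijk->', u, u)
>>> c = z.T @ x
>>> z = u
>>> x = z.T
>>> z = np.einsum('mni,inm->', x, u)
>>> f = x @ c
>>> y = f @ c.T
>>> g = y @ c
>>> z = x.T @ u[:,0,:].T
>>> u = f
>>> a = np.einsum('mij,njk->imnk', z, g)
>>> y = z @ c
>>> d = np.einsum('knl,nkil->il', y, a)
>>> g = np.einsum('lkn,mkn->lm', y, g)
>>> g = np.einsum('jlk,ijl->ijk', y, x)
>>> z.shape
(7, 7, 7)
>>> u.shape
(2, 7, 3)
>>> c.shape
(7, 3)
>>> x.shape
(2, 7, 7)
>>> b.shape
()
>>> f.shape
(2, 7, 3)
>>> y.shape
(7, 7, 3)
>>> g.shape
(2, 7, 3)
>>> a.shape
(7, 7, 2, 3)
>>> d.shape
(2, 3)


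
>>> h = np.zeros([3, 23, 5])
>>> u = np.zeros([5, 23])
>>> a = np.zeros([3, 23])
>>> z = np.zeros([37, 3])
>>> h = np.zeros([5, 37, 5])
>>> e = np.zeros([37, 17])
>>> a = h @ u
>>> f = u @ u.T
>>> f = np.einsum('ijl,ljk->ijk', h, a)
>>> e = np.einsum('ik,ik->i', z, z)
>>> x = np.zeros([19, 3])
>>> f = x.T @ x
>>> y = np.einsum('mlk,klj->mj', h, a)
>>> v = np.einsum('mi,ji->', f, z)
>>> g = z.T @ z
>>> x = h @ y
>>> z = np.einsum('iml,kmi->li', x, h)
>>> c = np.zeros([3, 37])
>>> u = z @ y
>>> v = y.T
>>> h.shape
(5, 37, 5)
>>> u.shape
(23, 23)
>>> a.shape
(5, 37, 23)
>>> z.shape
(23, 5)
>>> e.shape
(37,)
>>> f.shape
(3, 3)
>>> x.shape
(5, 37, 23)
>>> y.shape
(5, 23)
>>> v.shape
(23, 5)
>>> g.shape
(3, 3)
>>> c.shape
(3, 37)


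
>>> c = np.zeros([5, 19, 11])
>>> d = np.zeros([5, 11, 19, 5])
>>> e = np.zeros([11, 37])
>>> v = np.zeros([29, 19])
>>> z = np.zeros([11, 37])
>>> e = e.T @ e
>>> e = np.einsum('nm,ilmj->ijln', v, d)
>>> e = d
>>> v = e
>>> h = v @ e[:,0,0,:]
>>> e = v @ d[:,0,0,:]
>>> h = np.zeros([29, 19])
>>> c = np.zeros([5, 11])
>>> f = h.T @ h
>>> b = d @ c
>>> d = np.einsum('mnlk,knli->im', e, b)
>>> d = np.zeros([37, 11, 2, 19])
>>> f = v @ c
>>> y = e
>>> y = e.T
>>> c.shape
(5, 11)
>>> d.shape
(37, 11, 2, 19)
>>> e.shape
(5, 11, 19, 5)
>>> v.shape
(5, 11, 19, 5)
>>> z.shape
(11, 37)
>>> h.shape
(29, 19)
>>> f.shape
(5, 11, 19, 11)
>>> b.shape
(5, 11, 19, 11)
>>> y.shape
(5, 19, 11, 5)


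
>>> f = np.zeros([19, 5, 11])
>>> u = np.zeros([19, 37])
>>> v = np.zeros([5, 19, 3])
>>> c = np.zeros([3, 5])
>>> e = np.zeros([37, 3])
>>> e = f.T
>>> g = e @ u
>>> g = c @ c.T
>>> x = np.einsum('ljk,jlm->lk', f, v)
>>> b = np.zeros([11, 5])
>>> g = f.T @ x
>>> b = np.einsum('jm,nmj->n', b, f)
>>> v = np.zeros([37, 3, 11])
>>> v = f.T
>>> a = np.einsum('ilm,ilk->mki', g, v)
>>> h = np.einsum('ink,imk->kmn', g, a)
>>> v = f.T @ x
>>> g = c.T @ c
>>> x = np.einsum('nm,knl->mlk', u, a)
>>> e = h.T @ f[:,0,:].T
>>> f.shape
(19, 5, 11)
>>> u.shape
(19, 37)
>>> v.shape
(11, 5, 11)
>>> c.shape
(3, 5)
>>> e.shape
(5, 19, 19)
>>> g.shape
(5, 5)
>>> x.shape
(37, 11, 11)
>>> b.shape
(19,)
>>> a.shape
(11, 19, 11)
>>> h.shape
(11, 19, 5)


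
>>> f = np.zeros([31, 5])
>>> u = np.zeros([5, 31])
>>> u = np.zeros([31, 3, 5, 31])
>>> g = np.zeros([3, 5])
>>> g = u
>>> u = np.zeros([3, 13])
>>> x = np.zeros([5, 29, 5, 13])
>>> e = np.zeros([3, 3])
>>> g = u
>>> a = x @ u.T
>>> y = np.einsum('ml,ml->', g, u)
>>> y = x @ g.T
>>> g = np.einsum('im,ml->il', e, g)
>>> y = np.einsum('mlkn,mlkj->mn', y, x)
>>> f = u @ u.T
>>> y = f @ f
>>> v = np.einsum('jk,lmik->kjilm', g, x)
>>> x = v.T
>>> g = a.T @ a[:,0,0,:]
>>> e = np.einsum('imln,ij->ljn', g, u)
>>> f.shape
(3, 3)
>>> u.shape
(3, 13)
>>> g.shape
(3, 5, 29, 3)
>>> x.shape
(29, 5, 5, 3, 13)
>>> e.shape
(29, 13, 3)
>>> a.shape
(5, 29, 5, 3)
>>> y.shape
(3, 3)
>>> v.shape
(13, 3, 5, 5, 29)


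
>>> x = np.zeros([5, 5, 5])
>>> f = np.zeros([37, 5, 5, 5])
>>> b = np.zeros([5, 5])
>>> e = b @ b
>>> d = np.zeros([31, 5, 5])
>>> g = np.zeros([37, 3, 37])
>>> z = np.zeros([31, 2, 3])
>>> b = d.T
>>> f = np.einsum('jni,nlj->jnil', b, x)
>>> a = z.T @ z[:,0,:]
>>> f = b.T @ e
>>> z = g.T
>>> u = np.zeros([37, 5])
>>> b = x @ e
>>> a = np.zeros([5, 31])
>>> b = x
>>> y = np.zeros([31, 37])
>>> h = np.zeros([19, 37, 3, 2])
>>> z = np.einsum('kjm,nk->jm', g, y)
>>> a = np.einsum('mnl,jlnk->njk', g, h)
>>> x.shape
(5, 5, 5)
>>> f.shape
(31, 5, 5)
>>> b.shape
(5, 5, 5)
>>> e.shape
(5, 5)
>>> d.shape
(31, 5, 5)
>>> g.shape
(37, 3, 37)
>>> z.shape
(3, 37)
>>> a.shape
(3, 19, 2)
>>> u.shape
(37, 5)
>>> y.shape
(31, 37)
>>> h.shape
(19, 37, 3, 2)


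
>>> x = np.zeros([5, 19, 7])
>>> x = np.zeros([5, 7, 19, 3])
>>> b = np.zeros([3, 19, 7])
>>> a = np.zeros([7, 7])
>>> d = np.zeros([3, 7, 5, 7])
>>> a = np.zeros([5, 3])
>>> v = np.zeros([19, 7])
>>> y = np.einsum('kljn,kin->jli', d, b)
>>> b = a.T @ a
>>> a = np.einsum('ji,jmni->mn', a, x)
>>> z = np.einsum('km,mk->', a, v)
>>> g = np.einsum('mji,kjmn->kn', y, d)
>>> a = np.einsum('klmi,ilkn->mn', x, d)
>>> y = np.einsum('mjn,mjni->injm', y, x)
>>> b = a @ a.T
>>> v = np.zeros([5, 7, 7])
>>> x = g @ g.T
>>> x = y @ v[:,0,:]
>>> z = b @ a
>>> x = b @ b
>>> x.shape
(19, 19)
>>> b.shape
(19, 19)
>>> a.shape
(19, 7)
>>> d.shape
(3, 7, 5, 7)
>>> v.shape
(5, 7, 7)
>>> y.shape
(3, 19, 7, 5)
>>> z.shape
(19, 7)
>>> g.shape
(3, 7)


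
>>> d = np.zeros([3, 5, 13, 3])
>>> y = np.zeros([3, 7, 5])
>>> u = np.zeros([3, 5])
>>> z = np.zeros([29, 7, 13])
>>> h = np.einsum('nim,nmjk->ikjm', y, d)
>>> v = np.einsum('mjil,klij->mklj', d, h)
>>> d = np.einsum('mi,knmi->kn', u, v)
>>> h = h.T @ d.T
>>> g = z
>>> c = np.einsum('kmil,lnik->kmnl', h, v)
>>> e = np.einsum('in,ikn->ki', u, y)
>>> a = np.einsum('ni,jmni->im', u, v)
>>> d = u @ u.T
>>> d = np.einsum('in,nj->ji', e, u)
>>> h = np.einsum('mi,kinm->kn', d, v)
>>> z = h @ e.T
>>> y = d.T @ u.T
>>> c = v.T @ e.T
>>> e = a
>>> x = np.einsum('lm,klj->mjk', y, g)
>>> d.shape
(5, 7)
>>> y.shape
(7, 3)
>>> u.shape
(3, 5)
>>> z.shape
(3, 7)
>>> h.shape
(3, 3)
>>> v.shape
(3, 7, 3, 5)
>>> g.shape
(29, 7, 13)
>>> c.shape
(5, 3, 7, 7)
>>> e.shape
(5, 7)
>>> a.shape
(5, 7)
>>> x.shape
(3, 13, 29)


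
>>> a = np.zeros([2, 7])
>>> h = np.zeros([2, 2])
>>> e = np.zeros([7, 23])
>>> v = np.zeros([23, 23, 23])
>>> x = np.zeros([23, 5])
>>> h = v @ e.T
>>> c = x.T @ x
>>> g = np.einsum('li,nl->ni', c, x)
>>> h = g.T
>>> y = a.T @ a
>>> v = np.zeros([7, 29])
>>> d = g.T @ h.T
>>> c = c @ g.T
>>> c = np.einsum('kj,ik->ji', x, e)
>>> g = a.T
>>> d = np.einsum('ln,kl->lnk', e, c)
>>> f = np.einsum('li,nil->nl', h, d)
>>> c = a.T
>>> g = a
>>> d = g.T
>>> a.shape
(2, 7)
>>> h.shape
(5, 23)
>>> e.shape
(7, 23)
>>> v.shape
(7, 29)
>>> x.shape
(23, 5)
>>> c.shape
(7, 2)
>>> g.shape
(2, 7)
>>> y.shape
(7, 7)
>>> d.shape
(7, 2)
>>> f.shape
(7, 5)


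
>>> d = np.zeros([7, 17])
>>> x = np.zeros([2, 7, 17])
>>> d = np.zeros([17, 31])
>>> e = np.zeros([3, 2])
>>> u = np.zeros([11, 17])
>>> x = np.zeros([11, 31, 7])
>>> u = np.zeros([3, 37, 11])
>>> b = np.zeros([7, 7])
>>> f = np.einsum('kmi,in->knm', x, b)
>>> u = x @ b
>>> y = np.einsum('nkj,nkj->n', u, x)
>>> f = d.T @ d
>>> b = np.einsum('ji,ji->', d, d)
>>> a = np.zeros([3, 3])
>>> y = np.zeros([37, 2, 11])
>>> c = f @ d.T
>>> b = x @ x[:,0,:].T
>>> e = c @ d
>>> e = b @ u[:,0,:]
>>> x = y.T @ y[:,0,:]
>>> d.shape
(17, 31)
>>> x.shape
(11, 2, 11)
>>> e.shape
(11, 31, 7)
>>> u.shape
(11, 31, 7)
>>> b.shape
(11, 31, 11)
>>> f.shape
(31, 31)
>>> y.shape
(37, 2, 11)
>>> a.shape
(3, 3)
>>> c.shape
(31, 17)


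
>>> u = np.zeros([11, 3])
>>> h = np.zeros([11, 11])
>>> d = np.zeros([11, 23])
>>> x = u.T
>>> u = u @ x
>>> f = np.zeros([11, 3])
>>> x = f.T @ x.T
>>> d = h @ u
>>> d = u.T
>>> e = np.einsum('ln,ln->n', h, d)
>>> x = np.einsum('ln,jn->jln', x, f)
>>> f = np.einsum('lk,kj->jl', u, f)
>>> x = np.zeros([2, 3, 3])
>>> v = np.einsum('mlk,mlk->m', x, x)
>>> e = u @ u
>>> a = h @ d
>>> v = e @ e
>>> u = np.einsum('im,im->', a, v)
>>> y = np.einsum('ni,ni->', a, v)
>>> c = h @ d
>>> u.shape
()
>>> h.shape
(11, 11)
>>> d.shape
(11, 11)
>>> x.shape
(2, 3, 3)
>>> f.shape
(3, 11)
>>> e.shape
(11, 11)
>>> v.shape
(11, 11)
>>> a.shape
(11, 11)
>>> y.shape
()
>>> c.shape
(11, 11)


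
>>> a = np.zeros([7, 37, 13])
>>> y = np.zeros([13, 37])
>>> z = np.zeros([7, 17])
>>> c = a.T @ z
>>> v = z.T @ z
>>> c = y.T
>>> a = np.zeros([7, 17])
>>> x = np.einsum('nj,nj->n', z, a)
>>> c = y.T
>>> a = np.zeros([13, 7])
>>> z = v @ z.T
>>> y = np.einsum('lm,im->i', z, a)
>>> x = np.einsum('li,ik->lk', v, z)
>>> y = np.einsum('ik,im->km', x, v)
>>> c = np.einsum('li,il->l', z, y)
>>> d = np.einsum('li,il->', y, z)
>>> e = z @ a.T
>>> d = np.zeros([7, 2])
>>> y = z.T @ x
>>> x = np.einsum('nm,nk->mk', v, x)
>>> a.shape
(13, 7)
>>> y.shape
(7, 7)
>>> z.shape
(17, 7)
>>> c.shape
(17,)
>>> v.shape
(17, 17)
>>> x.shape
(17, 7)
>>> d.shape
(7, 2)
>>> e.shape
(17, 13)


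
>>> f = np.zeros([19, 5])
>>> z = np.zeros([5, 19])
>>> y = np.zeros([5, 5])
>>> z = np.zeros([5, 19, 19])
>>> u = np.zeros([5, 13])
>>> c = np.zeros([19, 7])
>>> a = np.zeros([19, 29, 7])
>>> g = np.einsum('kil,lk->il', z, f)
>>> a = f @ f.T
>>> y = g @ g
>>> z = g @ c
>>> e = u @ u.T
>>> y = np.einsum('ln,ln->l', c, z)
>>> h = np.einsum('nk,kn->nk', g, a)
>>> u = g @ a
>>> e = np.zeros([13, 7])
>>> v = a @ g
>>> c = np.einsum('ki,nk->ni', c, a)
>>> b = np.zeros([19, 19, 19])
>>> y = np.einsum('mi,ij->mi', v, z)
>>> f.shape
(19, 5)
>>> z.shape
(19, 7)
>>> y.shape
(19, 19)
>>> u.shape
(19, 19)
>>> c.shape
(19, 7)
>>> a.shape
(19, 19)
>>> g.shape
(19, 19)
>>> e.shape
(13, 7)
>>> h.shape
(19, 19)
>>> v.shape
(19, 19)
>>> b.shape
(19, 19, 19)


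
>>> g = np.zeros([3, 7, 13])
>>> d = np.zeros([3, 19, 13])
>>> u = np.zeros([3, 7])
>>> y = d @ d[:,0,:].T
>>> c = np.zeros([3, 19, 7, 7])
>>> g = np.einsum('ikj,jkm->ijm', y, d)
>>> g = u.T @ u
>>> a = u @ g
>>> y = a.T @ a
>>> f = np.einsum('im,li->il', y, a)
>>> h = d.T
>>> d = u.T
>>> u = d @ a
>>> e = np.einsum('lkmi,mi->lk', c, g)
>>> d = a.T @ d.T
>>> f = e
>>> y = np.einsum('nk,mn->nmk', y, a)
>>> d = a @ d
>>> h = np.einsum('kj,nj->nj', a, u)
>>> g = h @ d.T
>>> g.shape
(7, 3)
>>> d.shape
(3, 7)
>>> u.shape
(7, 7)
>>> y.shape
(7, 3, 7)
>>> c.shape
(3, 19, 7, 7)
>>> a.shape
(3, 7)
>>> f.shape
(3, 19)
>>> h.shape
(7, 7)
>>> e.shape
(3, 19)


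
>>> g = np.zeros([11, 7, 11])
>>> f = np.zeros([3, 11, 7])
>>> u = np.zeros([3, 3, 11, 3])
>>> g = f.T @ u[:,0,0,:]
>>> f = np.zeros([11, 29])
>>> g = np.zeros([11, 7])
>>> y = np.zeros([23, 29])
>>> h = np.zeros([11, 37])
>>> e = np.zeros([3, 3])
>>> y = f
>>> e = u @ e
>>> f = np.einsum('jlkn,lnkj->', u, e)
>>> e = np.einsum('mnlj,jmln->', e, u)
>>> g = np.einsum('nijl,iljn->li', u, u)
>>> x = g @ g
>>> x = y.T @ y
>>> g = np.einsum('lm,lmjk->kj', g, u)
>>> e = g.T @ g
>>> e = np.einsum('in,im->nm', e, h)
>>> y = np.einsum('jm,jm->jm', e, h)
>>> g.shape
(3, 11)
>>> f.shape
()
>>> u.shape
(3, 3, 11, 3)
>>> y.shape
(11, 37)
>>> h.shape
(11, 37)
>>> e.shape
(11, 37)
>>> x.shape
(29, 29)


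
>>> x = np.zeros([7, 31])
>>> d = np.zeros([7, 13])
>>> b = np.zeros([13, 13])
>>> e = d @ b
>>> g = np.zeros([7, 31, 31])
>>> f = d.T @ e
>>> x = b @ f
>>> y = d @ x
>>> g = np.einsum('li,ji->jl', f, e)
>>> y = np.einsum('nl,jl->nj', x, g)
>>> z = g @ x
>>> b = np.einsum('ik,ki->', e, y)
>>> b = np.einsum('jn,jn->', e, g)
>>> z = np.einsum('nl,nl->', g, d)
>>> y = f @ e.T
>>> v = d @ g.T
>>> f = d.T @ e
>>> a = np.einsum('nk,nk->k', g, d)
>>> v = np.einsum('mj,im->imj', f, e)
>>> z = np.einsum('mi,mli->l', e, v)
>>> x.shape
(13, 13)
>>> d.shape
(7, 13)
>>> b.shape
()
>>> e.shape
(7, 13)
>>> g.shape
(7, 13)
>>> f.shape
(13, 13)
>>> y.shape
(13, 7)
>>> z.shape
(13,)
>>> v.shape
(7, 13, 13)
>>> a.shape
(13,)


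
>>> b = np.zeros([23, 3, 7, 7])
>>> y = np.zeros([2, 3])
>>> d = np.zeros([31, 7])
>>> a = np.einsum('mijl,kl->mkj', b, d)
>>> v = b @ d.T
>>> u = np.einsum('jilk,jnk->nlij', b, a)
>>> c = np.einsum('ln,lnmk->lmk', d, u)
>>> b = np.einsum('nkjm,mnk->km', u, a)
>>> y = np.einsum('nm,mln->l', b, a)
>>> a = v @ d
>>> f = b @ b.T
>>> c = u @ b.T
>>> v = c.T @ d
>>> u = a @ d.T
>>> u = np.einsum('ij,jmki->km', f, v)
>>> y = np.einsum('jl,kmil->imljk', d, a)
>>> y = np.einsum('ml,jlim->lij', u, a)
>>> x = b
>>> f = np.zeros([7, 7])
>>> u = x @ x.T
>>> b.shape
(7, 23)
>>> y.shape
(3, 7, 23)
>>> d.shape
(31, 7)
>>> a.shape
(23, 3, 7, 7)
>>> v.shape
(7, 3, 7, 7)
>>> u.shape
(7, 7)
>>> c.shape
(31, 7, 3, 7)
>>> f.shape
(7, 7)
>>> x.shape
(7, 23)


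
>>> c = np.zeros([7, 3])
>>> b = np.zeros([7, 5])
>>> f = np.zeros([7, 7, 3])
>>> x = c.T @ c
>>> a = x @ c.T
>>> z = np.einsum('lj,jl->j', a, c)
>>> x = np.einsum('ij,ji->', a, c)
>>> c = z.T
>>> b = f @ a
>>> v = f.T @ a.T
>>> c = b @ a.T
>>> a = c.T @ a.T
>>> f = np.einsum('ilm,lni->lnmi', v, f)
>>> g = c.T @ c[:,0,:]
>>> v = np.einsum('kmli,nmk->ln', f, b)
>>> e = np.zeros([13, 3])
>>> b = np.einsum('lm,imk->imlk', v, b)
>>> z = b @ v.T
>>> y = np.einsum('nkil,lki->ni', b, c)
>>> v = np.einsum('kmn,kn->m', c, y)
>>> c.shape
(7, 7, 3)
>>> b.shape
(7, 7, 3, 7)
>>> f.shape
(7, 7, 3, 3)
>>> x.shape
()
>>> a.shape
(3, 7, 3)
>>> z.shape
(7, 7, 3, 3)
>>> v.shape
(7,)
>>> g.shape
(3, 7, 3)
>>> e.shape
(13, 3)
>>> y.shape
(7, 3)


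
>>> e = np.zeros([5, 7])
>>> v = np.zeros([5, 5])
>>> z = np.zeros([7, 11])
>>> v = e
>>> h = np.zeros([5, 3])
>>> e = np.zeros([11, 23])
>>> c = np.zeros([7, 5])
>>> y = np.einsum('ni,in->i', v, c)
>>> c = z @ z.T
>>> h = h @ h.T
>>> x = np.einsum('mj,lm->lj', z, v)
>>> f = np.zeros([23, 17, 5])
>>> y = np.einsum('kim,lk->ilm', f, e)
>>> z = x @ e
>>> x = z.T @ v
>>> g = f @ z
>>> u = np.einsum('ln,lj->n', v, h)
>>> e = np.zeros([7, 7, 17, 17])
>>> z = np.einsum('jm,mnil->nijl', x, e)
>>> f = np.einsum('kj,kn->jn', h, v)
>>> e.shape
(7, 7, 17, 17)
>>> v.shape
(5, 7)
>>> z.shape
(7, 17, 23, 17)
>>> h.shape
(5, 5)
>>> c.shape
(7, 7)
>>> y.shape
(17, 11, 5)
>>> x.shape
(23, 7)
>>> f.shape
(5, 7)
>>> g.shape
(23, 17, 23)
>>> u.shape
(7,)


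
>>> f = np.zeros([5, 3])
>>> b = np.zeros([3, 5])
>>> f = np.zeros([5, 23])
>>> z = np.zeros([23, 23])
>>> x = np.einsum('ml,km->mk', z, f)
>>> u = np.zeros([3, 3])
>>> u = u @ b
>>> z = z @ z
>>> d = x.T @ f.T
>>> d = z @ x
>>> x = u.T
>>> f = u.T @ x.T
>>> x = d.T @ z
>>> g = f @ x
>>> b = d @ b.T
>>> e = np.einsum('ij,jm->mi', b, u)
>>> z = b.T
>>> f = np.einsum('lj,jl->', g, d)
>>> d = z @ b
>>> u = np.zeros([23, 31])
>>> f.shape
()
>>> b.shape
(23, 3)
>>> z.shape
(3, 23)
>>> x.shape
(5, 23)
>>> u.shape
(23, 31)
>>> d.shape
(3, 3)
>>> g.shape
(5, 23)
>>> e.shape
(5, 23)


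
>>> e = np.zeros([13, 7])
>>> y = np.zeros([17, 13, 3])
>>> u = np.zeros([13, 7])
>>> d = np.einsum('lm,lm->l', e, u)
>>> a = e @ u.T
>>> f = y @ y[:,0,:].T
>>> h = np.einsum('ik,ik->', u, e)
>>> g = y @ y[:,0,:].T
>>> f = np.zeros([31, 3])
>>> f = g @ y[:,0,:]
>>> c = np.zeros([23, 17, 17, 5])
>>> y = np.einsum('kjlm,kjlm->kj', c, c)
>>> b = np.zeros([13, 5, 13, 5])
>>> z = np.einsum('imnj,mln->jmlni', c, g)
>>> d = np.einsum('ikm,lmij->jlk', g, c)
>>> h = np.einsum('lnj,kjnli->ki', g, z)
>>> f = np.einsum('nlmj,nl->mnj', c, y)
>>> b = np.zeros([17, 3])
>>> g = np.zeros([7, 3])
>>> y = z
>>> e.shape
(13, 7)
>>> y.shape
(5, 17, 13, 17, 23)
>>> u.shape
(13, 7)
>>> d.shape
(5, 23, 13)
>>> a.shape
(13, 13)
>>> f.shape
(17, 23, 5)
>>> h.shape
(5, 23)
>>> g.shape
(7, 3)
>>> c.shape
(23, 17, 17, 5)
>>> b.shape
(17, 3)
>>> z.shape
(5, 17, 13, 17, 23)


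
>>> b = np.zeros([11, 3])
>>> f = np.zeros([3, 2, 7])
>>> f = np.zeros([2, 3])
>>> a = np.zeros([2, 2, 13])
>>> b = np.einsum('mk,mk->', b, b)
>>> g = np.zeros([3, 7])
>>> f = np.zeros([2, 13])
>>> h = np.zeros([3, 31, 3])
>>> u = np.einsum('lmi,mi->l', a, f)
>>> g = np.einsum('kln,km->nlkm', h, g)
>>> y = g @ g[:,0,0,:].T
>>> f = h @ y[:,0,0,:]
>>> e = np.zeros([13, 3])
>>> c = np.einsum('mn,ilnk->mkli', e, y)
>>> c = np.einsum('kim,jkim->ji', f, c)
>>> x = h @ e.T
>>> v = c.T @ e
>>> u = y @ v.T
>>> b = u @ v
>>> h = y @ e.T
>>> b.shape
(3, 31, 3, 3)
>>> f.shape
(3, 31, 3)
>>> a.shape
(2, 2, 13)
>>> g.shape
(3, 31, 3, 7)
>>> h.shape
(3, 31, 3, 13)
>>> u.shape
(3, 31, 3, 31)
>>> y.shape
(3, 31, 3, 3)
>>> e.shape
(13, 3)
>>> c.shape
(13, 31)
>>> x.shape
(3, 31, 13)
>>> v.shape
(31, 3)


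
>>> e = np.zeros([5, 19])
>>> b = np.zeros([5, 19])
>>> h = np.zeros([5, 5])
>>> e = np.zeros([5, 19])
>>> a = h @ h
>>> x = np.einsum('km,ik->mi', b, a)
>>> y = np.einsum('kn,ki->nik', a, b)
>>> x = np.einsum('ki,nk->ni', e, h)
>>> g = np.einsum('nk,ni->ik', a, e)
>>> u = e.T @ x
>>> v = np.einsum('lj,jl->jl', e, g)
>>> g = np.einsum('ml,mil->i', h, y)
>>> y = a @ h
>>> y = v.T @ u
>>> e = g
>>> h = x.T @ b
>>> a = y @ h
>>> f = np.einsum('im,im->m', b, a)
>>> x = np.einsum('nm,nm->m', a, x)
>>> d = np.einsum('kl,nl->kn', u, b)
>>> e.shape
(19,)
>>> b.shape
(5, 19)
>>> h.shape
(19, 19)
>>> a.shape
(5, 19)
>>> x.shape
(19,)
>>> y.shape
(5, 19)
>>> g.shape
(19,)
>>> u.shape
(19, 19)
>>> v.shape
(19, 5)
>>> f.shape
(19,)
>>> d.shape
(19, 5)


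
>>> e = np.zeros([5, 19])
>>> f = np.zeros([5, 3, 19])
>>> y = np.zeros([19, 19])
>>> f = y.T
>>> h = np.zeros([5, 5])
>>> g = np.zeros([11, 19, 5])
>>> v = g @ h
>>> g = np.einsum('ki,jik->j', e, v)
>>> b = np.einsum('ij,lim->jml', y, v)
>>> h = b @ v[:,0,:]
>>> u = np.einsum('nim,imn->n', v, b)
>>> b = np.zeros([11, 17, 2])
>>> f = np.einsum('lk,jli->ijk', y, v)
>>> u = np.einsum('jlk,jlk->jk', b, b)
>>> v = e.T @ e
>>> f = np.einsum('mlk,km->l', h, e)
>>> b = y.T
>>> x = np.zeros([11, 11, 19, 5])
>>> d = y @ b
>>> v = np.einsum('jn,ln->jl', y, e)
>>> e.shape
(5, 19)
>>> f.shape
(5,)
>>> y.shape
(19, 19)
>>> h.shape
(19, 5, 5)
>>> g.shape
(11,)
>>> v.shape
(19, 5)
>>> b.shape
(19, 19)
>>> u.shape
(11, 2)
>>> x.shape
(11, 11, 19, 5)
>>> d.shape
(19, 19)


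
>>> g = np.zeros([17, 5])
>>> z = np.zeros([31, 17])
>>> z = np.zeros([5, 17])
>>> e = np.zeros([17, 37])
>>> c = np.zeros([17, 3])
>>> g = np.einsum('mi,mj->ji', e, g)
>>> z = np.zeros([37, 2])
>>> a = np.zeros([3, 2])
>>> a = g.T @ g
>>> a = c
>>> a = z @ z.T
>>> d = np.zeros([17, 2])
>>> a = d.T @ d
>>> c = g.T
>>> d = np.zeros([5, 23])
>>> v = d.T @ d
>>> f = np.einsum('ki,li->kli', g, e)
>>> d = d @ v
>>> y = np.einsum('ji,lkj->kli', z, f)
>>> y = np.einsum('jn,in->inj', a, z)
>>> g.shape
(5, 37)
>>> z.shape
(37, 2)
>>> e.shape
(17, 37)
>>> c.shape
(37, 5)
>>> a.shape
(2, 2)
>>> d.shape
(5, 23)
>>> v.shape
(23, 23)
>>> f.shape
(5, 17, 37)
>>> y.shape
(37, 2, 2)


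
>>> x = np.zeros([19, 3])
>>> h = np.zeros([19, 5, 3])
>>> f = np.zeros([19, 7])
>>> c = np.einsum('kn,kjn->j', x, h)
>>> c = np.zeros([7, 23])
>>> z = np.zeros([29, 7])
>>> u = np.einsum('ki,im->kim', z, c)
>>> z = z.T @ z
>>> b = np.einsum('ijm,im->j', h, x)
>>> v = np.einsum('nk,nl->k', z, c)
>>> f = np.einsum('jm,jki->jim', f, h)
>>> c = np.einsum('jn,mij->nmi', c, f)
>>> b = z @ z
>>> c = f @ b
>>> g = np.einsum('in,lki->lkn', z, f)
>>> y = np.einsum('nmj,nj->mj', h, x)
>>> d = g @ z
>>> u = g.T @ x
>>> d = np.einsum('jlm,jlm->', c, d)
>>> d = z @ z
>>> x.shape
(19, 3)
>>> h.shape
(19, 5, 3)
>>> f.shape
(19, 3, 7)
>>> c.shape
(19, 3, 7)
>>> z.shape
(7, 7)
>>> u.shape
(7, 3, 3)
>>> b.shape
(7, 7)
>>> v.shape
(7,)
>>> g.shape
(19, 3, 7)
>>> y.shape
(5, 3)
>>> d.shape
(7, 7)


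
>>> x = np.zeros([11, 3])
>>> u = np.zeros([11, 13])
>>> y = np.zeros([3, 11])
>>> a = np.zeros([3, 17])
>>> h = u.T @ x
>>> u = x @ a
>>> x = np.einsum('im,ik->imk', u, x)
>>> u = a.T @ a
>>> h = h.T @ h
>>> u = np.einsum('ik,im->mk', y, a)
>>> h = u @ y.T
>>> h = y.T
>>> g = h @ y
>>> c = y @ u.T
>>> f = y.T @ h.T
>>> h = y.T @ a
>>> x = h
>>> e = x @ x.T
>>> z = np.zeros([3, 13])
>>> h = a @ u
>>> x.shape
(11, 17)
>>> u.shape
(17, 11)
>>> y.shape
(3, 11)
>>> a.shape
(3, 17)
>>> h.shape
(3, 11)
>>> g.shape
(11, 11)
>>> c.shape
(3, 17)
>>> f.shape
(11, 11)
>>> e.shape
(11, 11)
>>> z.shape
(3, 13)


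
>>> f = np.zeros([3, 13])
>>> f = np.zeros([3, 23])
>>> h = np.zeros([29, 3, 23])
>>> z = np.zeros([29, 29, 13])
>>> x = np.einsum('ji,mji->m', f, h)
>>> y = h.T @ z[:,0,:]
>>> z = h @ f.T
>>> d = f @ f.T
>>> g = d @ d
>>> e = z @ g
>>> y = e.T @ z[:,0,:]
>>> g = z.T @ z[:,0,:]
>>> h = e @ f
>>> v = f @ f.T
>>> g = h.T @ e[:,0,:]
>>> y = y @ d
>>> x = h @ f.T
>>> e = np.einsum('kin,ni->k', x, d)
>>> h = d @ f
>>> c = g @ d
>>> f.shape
(3, 23)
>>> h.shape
(3, 23)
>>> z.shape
(29, 3, 3)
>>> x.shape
(29, 3, 3)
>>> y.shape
(3, 3, 3)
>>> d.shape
(3, 3)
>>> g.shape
(23, 3, 3)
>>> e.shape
(29,)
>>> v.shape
(3, 3)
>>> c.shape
(23, 3, 3)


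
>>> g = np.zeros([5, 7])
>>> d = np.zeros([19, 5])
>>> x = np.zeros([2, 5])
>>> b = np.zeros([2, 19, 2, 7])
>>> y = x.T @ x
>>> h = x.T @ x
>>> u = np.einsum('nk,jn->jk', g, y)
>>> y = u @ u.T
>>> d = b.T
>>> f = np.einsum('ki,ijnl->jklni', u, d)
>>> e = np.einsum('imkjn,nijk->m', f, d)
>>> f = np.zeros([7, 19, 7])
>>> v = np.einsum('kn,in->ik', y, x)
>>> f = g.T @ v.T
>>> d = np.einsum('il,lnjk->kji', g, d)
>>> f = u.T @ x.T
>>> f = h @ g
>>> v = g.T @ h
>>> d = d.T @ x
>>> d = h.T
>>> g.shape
(5, 7)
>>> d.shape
(5, 5)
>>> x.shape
(2, 5)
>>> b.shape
(2, 19, 2, 7)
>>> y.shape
(5, 5)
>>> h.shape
(5, 5)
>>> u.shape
(5, 7)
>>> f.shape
(5, 7)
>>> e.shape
(5,)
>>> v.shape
(7, 5)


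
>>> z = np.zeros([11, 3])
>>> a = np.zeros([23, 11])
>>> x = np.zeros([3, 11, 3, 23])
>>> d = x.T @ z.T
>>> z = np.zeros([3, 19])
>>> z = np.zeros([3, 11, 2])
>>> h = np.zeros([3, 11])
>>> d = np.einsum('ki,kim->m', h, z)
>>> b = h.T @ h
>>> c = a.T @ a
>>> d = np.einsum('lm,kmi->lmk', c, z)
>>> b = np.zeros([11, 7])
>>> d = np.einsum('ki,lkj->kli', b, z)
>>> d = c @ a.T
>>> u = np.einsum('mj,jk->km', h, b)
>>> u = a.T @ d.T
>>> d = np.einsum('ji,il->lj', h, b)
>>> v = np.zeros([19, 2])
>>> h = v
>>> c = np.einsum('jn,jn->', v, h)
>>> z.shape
(3, 11, 2)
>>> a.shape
(23, 11)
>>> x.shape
(3, 11, 3, 23)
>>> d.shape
(7, 3)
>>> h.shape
(19, 2)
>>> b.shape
(11, 7)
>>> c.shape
()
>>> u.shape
(11, 11)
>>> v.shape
(19, 2)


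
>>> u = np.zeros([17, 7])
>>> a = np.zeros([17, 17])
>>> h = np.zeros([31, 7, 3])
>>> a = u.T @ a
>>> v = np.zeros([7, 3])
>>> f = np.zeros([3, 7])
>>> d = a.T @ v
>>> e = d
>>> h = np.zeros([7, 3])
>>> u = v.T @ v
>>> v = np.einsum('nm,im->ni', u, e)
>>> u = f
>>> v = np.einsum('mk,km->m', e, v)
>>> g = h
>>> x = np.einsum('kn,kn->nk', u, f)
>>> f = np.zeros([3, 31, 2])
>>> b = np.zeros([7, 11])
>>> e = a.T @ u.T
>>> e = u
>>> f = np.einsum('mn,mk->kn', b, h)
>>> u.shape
(3, 7)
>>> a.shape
(7, 17)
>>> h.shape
(7, 3)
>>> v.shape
(17,)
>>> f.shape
(3, 11)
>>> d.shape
(17, 3)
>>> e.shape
(3, 7)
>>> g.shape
(7, 3)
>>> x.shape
(7, 3)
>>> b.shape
(7, 11)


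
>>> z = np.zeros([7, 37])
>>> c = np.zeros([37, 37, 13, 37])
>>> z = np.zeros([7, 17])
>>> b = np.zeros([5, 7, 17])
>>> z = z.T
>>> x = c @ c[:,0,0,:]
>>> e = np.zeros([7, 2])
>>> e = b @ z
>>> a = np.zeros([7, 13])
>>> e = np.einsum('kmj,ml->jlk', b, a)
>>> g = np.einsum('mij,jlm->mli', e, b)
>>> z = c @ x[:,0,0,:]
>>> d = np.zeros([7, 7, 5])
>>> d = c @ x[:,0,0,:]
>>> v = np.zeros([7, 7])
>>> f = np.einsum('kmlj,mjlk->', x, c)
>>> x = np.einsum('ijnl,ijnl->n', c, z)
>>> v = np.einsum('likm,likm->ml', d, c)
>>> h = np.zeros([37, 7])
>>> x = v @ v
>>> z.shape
(37, 37, 13, 37)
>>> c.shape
(37, 37, 13, 37)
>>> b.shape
(5, 7, 17)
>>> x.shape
(37, 37)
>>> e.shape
(17, 13, 5)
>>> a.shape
(7, 13)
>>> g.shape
(17, 7, 13)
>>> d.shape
(37, 37, 13, 37)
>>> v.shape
(37, 37)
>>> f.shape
()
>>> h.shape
(37, 7)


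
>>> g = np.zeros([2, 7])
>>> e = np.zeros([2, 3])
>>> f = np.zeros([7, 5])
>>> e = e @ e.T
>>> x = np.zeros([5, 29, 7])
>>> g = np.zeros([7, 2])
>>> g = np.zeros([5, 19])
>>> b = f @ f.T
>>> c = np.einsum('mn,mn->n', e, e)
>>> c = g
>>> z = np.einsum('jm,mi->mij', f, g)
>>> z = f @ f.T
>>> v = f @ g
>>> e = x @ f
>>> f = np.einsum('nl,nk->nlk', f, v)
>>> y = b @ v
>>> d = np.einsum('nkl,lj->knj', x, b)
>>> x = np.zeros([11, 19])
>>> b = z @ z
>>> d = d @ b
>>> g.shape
(5, 19)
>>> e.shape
(5, 29, 5)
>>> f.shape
(7, 5, 19)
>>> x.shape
(11, 19)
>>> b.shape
(7, 7)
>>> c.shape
(5, 19)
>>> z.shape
(7, 7)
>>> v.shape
(7, 19)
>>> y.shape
(7, 19)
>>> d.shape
(29, 5, 7)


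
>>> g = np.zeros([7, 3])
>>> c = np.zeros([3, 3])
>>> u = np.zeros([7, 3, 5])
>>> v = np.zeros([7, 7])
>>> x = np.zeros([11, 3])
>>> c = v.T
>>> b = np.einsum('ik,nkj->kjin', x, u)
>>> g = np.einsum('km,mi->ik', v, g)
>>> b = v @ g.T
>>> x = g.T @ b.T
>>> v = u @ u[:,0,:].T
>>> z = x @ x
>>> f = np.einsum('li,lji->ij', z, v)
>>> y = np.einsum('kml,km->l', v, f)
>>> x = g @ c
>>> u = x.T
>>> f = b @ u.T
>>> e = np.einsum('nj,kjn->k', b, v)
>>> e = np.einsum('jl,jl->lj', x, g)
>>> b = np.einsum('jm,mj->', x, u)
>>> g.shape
(3, 7)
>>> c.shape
(7, 7)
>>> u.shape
(7, 3)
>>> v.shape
(7, 3, 7)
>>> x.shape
(3, 7)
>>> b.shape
()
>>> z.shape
(7, 7)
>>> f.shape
(7, 7)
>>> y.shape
(7,)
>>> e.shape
(7, 3)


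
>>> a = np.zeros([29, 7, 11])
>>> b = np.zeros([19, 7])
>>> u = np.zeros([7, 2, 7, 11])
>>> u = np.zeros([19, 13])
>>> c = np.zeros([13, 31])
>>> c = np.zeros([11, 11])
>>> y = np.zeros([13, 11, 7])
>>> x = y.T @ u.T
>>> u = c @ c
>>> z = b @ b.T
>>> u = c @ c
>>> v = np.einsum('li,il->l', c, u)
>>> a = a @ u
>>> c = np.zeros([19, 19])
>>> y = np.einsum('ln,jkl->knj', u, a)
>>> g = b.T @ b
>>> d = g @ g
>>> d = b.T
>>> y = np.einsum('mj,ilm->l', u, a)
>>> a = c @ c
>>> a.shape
(19, 19)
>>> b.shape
(19, 7)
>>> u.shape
(11, 11)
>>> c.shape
(19, 19)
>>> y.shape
(7,)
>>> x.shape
(7, 11, 19)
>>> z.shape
(19, 19)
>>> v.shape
(11,)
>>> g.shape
(7, 7)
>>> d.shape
(7, 19)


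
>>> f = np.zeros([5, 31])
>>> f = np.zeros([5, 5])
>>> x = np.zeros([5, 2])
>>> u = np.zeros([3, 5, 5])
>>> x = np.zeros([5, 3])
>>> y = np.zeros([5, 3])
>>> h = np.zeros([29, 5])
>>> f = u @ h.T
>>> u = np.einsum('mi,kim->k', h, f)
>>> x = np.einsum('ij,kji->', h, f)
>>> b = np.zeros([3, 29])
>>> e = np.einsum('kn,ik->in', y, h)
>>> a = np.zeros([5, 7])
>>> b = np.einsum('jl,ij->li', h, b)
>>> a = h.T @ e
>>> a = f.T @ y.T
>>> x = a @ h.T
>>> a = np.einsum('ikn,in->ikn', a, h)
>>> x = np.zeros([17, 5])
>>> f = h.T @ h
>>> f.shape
(5, 5)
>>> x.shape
(17, 5)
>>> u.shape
(3,)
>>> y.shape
(5, 3)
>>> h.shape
(29, 5)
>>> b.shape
(5, 3)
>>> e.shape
(29, 3)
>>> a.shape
(29, 5, 5)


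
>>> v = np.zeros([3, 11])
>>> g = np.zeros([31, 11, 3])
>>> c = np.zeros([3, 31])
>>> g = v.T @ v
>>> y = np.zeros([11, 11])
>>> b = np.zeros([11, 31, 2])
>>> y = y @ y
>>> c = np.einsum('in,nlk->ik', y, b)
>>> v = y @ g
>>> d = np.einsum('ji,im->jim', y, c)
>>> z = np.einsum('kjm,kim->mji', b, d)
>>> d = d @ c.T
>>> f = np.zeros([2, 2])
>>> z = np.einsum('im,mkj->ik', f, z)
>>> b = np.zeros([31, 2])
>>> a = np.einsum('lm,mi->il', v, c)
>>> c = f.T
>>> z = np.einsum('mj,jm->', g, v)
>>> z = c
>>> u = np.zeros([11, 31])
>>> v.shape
(11, 11)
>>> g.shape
(11, 11)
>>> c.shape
(2, 2)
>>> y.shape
(11, 11)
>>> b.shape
(31, 2)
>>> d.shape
(11, 11, 11)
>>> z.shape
(2, 2)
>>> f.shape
(2, 2)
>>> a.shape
(2, 11)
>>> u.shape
(11, 31)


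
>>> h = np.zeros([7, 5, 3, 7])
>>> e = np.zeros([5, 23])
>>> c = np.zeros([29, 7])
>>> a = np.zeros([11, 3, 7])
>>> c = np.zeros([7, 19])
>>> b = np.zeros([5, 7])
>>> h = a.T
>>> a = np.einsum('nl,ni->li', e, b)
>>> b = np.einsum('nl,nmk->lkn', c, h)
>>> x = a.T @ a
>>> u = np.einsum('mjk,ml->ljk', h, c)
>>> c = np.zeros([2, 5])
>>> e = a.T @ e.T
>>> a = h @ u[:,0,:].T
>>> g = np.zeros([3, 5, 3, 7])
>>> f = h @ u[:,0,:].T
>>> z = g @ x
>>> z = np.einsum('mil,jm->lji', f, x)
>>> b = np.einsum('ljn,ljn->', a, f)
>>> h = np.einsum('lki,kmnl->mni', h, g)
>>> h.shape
(5, 3, 11)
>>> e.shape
(7, 5)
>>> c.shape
(2, 5)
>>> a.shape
(7, 3, 19)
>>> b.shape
()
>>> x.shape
(7, 7)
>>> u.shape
(19, 3, 11)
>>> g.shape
(3, 5, 3, 7)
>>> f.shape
(7, 3, 19)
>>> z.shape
(19, 7, 3)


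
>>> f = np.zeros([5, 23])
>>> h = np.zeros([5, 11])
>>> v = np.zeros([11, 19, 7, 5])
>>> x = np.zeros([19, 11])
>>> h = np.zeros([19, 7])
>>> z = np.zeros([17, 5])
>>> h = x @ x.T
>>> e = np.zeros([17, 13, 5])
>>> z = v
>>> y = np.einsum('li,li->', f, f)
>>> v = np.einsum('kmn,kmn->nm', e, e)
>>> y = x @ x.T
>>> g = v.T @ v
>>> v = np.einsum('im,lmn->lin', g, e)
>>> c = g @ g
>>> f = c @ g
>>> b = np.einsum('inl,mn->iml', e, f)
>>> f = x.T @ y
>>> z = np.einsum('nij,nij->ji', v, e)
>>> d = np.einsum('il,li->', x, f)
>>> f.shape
(11, 19)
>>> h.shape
(19, 19)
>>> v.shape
(17, 13, 5)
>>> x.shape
(19, 11)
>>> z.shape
(5, 13)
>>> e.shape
(17, 13, 5)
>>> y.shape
(19, 19)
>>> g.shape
(13, 13)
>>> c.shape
(13, 13)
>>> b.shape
(17, 13, 5)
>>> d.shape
()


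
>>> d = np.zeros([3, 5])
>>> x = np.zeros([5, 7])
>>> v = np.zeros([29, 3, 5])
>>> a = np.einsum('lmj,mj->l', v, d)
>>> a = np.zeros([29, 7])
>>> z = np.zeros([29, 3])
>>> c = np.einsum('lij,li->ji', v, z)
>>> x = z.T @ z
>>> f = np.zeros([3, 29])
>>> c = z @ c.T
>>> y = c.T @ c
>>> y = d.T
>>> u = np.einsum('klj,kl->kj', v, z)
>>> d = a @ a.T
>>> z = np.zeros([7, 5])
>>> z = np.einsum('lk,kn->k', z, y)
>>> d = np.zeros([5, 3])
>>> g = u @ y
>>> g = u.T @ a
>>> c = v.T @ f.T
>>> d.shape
(5, 3)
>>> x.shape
(3, 3)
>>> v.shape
(29, 3, 5)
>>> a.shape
(29, 7)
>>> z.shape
(5,)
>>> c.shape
(5, 3, 3)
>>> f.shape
(3, 29)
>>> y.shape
(5, 3)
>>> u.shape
(29, 5)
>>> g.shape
(5, 7)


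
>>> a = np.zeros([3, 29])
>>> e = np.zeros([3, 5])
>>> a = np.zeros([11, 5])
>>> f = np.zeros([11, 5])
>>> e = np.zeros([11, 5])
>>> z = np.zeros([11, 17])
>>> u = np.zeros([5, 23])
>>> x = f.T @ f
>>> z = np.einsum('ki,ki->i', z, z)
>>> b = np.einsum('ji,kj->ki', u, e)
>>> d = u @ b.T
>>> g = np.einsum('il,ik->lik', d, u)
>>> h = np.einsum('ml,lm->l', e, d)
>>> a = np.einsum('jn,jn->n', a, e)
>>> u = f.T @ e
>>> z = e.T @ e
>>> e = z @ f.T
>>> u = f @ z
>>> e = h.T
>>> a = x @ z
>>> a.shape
(5, 5)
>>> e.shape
(5,)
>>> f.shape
(11, 5)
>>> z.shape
(5, 5)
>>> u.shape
(11, 5)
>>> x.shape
(5, 5)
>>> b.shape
(11, 23)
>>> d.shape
(5, 11)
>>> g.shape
(11, 5, 23)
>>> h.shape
(5,)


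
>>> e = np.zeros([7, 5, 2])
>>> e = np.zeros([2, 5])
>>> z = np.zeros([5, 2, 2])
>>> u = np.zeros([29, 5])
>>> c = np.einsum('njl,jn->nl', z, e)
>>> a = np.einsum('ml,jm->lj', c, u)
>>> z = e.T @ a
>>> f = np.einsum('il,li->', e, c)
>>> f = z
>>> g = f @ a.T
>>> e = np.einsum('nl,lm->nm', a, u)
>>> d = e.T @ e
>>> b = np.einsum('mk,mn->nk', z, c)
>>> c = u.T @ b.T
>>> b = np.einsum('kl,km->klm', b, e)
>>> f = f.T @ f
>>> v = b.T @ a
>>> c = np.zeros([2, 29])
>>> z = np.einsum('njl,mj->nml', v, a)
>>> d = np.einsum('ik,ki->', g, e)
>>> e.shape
(2, 5)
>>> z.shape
(5, 2, 29)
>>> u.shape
(29, 5)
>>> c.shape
(2, 29)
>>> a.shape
(2, 29)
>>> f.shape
(29, 29)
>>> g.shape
(5, 2)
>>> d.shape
()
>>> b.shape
(2, 29, 5)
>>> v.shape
(5, 29, 29)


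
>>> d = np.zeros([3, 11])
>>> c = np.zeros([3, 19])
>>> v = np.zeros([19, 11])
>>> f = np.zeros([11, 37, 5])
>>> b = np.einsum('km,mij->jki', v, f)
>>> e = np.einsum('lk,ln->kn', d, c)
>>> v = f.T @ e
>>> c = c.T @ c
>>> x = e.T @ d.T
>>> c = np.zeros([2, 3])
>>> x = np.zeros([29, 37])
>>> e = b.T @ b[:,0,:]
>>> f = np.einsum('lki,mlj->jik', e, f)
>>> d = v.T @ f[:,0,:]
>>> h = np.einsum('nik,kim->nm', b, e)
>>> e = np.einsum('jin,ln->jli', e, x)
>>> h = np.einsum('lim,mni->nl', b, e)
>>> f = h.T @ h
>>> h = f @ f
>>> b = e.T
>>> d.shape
(19, 37, 19)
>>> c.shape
(2, 3)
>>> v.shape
(5, 37, 19)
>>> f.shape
(5, 5)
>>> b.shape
(19, 29, 37)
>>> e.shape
(37, 29, 19)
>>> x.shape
(29, 37)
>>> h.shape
(5, 5)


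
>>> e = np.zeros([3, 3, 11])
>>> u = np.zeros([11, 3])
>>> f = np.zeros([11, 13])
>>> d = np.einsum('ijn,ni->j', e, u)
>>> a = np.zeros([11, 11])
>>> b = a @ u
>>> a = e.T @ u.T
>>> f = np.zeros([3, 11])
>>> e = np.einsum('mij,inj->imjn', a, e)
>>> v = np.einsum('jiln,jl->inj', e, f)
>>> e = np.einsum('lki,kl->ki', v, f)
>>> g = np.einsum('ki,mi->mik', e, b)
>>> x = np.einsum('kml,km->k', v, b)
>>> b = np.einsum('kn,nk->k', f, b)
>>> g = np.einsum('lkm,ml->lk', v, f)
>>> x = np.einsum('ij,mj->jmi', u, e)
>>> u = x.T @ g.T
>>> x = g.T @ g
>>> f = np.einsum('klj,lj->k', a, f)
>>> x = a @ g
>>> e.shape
(3, 3)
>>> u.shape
(11, 3, 11)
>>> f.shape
(11,)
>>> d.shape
(3,)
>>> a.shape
(11, 3, 11)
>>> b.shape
(3,)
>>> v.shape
(11, 3, 3)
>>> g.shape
(11, 3)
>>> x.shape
(11, 3, 3)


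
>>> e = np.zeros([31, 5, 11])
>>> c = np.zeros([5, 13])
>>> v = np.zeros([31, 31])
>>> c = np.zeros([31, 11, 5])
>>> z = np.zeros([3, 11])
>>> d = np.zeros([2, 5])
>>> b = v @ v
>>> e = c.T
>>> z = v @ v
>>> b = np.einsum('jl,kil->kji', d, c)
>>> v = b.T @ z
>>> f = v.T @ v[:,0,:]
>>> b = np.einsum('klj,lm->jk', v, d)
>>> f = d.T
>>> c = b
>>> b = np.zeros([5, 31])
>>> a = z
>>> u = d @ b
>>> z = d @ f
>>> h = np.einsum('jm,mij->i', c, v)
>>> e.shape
(5, 11, 31)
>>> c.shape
(31, 11)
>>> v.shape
(11, 2, 31)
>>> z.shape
(2, 2)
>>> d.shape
(2, 5)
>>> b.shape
(5, 31)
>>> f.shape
(5, 2)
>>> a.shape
(31, 31)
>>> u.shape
(2, 31)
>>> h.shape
(2,)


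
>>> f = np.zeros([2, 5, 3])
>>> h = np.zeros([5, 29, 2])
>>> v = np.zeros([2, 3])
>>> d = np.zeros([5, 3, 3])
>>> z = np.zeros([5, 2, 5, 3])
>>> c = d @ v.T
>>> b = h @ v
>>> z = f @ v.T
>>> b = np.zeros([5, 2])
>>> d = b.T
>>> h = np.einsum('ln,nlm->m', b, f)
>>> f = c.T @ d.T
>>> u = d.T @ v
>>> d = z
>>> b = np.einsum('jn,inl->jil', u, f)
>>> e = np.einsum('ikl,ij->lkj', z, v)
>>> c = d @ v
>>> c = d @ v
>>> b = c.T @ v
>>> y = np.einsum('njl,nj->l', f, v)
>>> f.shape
(2, 3, 2)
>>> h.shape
(3,)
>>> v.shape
(2, 3)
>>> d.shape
(2, 5, 2)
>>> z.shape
(2, 5, 2)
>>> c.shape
(2, 5, 3)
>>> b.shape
(3, 5, 3)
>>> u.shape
(5, 3)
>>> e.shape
(2, 5, 3)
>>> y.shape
(2,)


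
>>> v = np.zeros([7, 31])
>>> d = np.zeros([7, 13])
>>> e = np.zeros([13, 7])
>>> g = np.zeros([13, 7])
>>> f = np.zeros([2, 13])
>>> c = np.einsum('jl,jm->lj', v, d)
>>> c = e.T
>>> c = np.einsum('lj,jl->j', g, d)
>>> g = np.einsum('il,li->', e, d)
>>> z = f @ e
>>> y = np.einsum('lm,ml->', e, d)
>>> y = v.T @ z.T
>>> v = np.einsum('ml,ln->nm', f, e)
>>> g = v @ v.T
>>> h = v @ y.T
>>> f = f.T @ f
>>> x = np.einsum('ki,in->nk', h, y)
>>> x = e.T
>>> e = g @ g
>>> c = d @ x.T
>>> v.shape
(7, 2)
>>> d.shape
(7, 13)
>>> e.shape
(7, 7)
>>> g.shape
(7, 7)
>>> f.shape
(13, 13)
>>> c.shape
(7, 7)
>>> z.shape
(2, 7)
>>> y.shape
(31, 2)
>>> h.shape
(7, 31)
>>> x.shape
(7, 13)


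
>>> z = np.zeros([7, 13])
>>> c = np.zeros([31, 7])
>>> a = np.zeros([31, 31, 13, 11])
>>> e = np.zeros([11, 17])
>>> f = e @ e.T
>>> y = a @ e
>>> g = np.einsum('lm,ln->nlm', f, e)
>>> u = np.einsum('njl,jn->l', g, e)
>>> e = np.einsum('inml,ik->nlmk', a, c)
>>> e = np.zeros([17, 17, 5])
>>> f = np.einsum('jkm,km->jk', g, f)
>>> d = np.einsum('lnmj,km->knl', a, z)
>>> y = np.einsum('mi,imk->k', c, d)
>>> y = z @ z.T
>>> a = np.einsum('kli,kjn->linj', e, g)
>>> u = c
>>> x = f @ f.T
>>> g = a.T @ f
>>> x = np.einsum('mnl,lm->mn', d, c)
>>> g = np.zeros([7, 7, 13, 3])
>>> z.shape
(7, 13)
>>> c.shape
(31, 7)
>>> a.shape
(17, 5, 11, 11)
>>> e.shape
(17, 17, 5)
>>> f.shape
(17, 11)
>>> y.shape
(7, 7)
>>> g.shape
(7, 7, 13, 3)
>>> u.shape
(31, 7)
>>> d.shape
(7, 31, 31)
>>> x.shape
(7, 31)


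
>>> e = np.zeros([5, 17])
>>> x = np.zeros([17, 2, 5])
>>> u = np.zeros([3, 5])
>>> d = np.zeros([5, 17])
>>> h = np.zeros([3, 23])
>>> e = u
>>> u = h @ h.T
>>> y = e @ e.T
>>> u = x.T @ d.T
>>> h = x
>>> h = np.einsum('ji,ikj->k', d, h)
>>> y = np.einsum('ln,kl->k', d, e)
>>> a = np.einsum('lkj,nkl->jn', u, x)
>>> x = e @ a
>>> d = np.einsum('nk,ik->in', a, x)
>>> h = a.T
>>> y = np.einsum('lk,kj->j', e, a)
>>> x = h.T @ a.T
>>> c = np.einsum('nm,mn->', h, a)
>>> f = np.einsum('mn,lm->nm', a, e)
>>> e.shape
(3, 5)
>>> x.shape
(5, 5)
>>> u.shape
(5, 2, 5)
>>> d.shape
(3, 5)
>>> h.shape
(17, 5)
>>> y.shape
(17,)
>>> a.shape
(5, 17)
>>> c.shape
()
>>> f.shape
(17, 5)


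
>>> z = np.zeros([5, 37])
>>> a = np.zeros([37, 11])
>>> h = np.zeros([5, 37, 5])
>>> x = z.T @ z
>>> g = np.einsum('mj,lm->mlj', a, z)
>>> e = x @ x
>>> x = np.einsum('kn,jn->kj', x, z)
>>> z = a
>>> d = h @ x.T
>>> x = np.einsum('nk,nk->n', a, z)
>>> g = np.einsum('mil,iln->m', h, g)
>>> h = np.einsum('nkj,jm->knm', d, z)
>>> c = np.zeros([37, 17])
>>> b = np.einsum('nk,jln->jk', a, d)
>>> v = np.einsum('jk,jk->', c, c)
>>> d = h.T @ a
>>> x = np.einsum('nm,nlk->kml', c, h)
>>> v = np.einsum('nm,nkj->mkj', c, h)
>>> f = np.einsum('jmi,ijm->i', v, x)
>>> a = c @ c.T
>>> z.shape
(37, 11)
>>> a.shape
(37, 37)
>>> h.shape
(37, 5, 11)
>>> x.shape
(11, 17, 5)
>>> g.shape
(5,)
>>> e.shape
(37, 37)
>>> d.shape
(11, 5, 11)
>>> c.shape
(37, 17)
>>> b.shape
(5, 11)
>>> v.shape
(17, 5, 11)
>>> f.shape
(11,)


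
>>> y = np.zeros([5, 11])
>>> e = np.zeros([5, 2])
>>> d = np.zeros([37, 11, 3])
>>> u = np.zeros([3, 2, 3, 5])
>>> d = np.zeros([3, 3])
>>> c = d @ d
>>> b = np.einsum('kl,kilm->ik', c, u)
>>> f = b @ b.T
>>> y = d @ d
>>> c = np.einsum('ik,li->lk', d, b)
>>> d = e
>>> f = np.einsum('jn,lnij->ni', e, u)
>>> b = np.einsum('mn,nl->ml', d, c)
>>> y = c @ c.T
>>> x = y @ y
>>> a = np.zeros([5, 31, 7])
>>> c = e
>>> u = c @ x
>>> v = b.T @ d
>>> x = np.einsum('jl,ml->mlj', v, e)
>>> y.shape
(2, 2)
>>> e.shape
(5, 2)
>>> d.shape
(5, 2)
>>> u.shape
(5, 2)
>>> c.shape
(5, 2)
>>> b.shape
(5, 3)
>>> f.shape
(2, 3)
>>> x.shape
(5, 2, 3)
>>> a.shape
(5, 31, 7)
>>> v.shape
(3, 2)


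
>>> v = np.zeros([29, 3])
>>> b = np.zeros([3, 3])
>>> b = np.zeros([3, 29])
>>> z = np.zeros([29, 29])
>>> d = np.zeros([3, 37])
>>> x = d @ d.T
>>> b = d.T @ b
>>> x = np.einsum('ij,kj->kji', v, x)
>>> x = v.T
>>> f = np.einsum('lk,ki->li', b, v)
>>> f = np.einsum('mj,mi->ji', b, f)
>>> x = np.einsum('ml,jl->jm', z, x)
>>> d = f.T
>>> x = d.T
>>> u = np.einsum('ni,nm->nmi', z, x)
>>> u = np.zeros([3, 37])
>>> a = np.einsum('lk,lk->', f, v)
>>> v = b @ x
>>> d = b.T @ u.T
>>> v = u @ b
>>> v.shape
(3, 29)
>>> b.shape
(37, 29)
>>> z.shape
(29, 29)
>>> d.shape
(29, 3)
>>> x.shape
(29, 3)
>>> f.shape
(29, 3)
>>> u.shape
(3, 37)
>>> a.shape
()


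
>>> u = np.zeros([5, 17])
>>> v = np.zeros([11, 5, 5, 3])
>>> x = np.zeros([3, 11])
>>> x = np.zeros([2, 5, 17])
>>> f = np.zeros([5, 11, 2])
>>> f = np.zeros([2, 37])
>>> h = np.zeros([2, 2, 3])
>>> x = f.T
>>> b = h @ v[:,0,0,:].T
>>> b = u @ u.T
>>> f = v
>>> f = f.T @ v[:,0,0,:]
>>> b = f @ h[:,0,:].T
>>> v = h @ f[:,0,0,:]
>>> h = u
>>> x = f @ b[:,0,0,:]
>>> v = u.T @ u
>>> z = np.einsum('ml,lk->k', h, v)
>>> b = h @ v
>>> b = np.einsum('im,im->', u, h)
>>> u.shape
(5, 17)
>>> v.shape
(17, 17)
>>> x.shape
(3, 5, 5, 2)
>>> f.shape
(3, 5, 5, 3)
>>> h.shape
(5, 17)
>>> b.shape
()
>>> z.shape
(17,)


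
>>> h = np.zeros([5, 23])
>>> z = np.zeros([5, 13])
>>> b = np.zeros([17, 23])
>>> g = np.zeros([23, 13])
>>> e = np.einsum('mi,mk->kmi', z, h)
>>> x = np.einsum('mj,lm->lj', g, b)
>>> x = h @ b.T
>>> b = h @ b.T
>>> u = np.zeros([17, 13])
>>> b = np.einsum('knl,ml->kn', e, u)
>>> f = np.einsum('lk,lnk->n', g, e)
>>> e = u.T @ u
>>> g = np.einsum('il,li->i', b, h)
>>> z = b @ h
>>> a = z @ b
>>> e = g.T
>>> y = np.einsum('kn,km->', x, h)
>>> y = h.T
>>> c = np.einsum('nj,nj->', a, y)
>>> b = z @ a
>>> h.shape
(5, 23)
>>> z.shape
(23, 23)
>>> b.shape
(23, 5)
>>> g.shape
(23,)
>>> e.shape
(23,)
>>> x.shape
(5, 17)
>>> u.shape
(17, 13)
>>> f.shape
(5,)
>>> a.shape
(23, 5)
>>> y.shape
(23, 5)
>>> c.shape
()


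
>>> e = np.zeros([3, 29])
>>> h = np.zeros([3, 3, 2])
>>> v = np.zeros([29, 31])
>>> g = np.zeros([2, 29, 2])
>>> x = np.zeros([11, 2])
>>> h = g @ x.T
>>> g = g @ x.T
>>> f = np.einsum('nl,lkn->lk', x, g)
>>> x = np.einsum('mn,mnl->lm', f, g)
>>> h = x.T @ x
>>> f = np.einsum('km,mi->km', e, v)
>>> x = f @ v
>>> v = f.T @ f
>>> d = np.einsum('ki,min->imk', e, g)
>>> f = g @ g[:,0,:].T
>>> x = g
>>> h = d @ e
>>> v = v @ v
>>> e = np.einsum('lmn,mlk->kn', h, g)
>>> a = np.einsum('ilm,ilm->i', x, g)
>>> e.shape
(11, 29)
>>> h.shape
(29, 2, 29)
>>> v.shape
(29, 29)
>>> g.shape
(2, 29, 11)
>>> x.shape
(2, 29, 11)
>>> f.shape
(2, 29, 2)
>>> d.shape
(29, 2, 3)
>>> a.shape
(2,)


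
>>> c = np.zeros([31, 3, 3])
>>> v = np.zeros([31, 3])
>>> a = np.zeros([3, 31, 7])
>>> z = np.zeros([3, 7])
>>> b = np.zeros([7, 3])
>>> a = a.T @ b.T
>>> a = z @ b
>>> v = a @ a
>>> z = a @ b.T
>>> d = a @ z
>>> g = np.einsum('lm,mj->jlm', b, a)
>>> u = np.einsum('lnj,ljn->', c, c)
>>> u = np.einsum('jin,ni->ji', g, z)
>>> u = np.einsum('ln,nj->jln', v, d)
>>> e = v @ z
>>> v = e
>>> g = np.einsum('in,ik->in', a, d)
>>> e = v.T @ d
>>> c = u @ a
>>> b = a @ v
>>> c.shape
(7, 3, 3)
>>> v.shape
(3, 7)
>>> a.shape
(3, 3)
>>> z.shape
(3, 7)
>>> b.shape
(3, 7)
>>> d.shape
(3, 7)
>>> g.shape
(3, 3)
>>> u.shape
(7, 3, 3)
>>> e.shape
(7, 7)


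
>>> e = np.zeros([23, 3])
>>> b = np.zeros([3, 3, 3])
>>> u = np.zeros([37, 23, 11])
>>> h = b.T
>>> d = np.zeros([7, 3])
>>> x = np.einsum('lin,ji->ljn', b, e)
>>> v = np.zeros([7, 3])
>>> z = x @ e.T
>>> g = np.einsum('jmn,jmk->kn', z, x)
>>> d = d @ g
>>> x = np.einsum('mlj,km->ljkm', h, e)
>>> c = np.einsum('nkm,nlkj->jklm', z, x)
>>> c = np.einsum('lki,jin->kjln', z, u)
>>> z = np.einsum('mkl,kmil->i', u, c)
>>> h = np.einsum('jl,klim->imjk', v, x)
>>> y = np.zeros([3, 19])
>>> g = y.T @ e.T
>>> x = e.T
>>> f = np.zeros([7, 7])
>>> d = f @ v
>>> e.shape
(23, 3)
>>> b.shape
(3, 3, 3)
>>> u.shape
(37, 23, 11)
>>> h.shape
(23, 3, 7, 3)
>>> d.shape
(7, 3)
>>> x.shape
(3, 23)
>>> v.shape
(7, 3)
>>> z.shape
(3,)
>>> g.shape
(19, 23)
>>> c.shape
(23, 37, 3, 11)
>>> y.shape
(3, 19)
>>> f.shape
(7, 7)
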